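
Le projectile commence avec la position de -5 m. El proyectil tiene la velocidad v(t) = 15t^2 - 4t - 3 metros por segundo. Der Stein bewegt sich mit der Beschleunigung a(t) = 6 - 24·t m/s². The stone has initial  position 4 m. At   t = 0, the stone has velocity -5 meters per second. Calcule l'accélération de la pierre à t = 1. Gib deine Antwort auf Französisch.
De l'équation de l'accélération a(t) = 6 - 24·t, nous substituons t = 1 pour obtenir a = -18.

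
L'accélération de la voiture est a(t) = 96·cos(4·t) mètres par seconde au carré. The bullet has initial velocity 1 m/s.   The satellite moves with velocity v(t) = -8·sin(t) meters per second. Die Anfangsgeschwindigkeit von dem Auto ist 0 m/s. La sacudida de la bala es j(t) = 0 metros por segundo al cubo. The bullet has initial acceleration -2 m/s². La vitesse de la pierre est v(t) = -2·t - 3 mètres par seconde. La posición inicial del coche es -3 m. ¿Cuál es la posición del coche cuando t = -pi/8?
Necesitamos integrar nuestra ecuación de la aceleración a(t) = 96·cos(4·t) 2 veces. La antiderivada de la aceleración es la velocidad. Usando v(0) = 0, obtenemos v(t) = 24·sin(4·t). La antiderivada de la velocidad es la posición. Usando x(0) = -3, obtenemos x(t) = 3 - 6·cos(4·t). Usando x(t) = 3 - 6·cos(4·t) y sustituyendo t = -pi/8, encontramos x = 3.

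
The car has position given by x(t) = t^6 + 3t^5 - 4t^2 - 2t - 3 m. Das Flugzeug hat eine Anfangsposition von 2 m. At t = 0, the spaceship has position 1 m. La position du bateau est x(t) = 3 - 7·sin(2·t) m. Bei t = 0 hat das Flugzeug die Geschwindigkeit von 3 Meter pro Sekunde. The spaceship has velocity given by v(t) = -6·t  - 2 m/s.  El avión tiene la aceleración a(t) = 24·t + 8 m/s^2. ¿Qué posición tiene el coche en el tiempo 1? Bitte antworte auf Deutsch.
Aus der Gleichung für die Position x(t) = t^6 + 3·t^5 - 4·t^2 - 2·t - 3, setzen wir t = 1 ein und erhalten x = -5.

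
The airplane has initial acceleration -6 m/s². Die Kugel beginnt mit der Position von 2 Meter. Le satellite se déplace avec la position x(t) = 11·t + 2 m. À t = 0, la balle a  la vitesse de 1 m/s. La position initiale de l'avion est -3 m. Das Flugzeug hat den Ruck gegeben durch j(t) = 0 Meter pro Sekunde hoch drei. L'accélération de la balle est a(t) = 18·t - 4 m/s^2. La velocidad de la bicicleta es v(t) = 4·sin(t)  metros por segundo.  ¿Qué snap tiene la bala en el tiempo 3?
Partiendo de la aceleración a(t) = 18·t - 4, tomamos 2 derivadas. Tomando d/dt de a(t), encontramos j(t) = 18. Derivando la sacudida, obtenemos el snap: s(t) = 0. Usando s(t) = 0 y sustituyendo t = 3, encontramos s = 0.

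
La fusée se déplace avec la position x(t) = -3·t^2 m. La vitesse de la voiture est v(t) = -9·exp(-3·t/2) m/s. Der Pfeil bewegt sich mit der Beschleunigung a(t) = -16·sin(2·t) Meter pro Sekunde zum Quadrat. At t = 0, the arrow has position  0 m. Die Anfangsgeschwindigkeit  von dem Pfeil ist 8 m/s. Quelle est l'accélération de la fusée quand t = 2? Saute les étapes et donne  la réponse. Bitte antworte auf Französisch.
L'accélération à t = 2 est a = -6.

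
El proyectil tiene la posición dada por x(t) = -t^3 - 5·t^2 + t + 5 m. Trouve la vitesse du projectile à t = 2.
Pour résoudre ceci, nous devons prendre 1 dérivée de notre équation de la position x(t) = -t^3 - 5·t^2 + t + 5. En dérivant la position, nous obtenons la vitesse: v(t) = -3·t^2 - 10·t + 1. Nous avons la vitesse v(t) = -3·t^2 - 10·t + 1. En substituant t = 2: v(2) = -31.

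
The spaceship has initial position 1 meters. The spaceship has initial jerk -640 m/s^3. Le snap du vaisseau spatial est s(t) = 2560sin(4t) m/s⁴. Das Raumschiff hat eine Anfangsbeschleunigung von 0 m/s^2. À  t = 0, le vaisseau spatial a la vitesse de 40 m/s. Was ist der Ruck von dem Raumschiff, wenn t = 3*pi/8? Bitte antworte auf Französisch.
Nous devons intégrer notre équation du snap s(t) = 2560·sin(4·t) 1 fois. En intégrant le snap et en utilisant la condition initiale j(0) = -640, nous obtenons j(t) = -640·cos(4·t). De l'équation du jerk j(t) = -640·cos(4·t), nous substituons t = 3*pi/8 pour obtenir j = 0.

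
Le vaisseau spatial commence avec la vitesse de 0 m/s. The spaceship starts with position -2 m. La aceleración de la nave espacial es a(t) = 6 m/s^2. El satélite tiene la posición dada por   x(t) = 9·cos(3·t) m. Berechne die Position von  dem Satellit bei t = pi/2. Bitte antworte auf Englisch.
We have position x(t) = 9·cos(3·t). Substituting t = pi/2: x(pi/2) = 0.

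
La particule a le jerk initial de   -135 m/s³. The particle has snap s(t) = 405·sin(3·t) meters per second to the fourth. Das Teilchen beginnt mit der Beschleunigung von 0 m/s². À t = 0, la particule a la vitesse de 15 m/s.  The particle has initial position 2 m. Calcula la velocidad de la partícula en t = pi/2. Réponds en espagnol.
Partiendo del snap s(t) = 405·sin(3·t), tomamos 3 integrales. Integrando el snap y usando la condición inicial j(0) = -135, obtenemos j(t) = -135·cos(3·t). Integrando la sacudida y usando la condición inicial a(0) = 0, obtenemos a(t) = -45·sin(3·t). Integrando la aceleración y usando la condición inicial v(0) = 15, obtenemos v(t) = 15·cos(3·t). Usando v(t) = 15·cos(3·t) y sustituyendo t = pi/2, encontramos v = 0.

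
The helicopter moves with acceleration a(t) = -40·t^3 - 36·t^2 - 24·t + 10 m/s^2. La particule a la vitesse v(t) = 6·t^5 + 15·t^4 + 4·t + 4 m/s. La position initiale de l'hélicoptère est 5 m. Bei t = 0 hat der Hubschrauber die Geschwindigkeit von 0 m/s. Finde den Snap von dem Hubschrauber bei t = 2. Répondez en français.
En partant de l'accélération a(t) = -40·t^3 - 36·t^2 - 24·t + 10, nous prenons 2 dérivées. La dérivée de l'accélération donne le jerk: j(t) = -120·t^2 - 72·t - 24. En prenant d/dt de j(t), nous trouvons s(t) = -240·t - 72. En utilisant s(t) = -240·t - 72 et en substituant t = 2, nous trouvons s = -552.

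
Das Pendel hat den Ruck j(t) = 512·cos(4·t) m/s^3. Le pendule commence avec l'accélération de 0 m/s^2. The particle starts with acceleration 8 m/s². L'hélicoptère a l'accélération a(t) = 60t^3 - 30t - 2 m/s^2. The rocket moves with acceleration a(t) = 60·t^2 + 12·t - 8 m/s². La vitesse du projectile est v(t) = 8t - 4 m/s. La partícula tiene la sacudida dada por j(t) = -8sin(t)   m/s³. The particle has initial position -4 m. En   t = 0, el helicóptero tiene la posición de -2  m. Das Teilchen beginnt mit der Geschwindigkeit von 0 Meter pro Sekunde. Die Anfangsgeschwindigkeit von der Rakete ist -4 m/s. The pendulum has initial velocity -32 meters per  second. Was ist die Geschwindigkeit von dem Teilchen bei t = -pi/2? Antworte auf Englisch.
To solve this, we need to take 2 antiderivatives of our jerk equation j(t) = -8·sin(t). Finding the antiderivative of j(t) and using a(0) = 8: a(t) = 8·cos(t). The integral of acceleration is velocity. Using v(0) = 0, we get v(t) = 8·sin(t). We have velocity v(t) = 8·sin(t). Substituting t = -pi/2: v(-pi/2) = -8.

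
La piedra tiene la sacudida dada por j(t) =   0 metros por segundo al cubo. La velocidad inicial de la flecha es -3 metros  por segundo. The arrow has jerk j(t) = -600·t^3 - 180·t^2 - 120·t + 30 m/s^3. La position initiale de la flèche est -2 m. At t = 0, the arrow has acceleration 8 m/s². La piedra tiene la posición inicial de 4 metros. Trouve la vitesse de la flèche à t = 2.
Nous devons trouver l'intégrale de notre équation du jerk j(t) = -600·t^3 - 180·t^2 - 120·t + 30 2 fois. En prenant ∫j(t)dt et en appliquant a(0) = 8, nous trouvons a(t) = -150·t^4 - 60·t^3 - 60·t^2 + 30·t + 8. L'intégrale de l'accélération, avec v(0) = -3, donne la vitesse: v(t) = -30·t^5 - 15·t^4 - 20·t^3 + 15·t^2 + 8·t - 3. De l'équation de la vitesse v(t) = -30·t^5 - 15·t^4 - 20·t^3 + 15·t^2 + 8·t - 3, nous substituons t = 2 pour obtenir v = -1287.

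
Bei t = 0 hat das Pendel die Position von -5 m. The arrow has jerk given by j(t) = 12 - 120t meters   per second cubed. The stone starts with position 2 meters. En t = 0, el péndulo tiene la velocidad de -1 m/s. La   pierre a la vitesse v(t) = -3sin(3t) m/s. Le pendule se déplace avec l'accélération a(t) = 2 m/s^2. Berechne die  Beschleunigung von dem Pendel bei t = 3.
Mit a(t) = 2 und Einsetzen von t = 3, finden wir a = 2.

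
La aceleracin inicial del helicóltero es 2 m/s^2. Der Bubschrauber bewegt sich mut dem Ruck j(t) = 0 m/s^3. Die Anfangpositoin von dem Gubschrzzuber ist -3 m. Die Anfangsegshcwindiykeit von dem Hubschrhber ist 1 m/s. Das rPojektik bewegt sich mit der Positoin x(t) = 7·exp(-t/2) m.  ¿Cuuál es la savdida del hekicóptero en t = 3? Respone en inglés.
We have jerk j(t) = 0. Substituting t = 3: j(3) = 0.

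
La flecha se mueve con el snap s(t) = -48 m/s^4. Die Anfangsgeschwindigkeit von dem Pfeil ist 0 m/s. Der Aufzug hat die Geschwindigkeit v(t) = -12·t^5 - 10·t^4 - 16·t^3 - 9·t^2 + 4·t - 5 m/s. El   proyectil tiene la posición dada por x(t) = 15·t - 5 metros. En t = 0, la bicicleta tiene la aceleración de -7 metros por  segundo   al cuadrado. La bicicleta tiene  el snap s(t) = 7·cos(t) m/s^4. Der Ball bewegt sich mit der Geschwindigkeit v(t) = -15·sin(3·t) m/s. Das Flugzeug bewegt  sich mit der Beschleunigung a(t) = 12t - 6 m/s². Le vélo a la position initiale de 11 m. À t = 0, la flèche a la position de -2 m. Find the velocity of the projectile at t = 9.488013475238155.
To solve this, we need to take 1 derivative of our position equation x(t) = 15·t - 5. Differentiating position, we get velocity: v(t) = 15. From the given velocity equation v(t) = 15, we substitute t = 9.488013475238155 to get v = 15.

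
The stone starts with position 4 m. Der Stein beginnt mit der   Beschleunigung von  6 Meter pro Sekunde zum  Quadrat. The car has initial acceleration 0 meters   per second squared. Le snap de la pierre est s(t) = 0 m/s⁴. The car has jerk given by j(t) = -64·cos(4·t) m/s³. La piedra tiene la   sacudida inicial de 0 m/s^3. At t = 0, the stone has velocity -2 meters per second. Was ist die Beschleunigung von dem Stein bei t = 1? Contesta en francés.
Nous devons trouver la primitive de notre équation du snap s(t) = 0 2 fois. La primitive du snap est le jerk. En utilisant j(0) = 0, nous obtenons j(t) = 0. En prenant ∫j(t)dt et en appliquant a(0) = 6, nous trouvons a(t) = 6. De l'équation de l'accélération a(t) = 6, nous substituons t = 1 pour obtenir a = 6.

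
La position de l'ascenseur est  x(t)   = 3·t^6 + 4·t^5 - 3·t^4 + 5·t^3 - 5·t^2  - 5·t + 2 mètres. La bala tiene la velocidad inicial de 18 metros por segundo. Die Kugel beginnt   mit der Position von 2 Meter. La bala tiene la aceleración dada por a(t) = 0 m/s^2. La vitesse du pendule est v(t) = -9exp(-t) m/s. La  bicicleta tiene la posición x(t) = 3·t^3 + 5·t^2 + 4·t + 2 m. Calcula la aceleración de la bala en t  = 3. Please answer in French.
Nous avons l'accélération a(t) = 0. En substituant t = 3: a(3) = 0.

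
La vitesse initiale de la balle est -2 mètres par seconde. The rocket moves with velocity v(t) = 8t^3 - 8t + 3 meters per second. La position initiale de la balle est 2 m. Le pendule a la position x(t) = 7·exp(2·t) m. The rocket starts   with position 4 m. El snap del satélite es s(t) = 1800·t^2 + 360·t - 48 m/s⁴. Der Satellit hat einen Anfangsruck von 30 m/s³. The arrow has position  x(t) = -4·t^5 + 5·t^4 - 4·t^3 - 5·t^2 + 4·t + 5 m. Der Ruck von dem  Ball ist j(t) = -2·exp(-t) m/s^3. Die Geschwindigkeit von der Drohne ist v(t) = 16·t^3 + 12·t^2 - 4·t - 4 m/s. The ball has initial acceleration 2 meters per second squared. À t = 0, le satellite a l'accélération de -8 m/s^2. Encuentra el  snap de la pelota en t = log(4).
Partiendo de la sacudida j(t) = -2·exp(-t), tomamos 1 derivada. Tomando d/dt de j(t), encontramos s(t) = 2·exp(-t). Usando s(t) = 2·exp(-t) y sustituyendo t = log(4), encontramos s = 1/2.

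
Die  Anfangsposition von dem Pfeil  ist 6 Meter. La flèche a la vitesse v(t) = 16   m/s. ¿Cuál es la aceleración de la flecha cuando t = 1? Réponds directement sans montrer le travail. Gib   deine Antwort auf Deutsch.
Die Beschleunigung bei t = 1 ist a = 0.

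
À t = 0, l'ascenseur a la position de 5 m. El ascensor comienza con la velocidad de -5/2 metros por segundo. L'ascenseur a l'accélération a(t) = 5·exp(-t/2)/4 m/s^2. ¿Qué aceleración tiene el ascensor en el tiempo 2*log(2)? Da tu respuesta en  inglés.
From the given acceleration equation a(t) = 5·exp(-t/2)/4, we substitute t = 2*log(2) to get a = 5/8.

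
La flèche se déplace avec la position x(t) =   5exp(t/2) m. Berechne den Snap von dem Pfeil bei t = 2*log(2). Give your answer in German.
Wir müssen unsere Gleichung für die Position x(t) = 5·exp(t/2) 4-mal ableiten. Mit d/dt von x(t) finden wir v(t) = 5·exp(t/2)/2. Mit d/dt von v(t) finden wir a(t) = 5·exp(t/2)/4. Die Ableitung von der Beschleunigung ergibt den Ruck: j(t) = 5·exp(t/2)/8. Durch Ableiten von dem Ruck erhalten wir den Snap: s(t) = 5·exp(t/2)/16. Aus der Gleichung für den Snap s(t) = 5·exp(t/2)/16, setzen wir t = 2*log(2) ein und erhalten s = 5/8.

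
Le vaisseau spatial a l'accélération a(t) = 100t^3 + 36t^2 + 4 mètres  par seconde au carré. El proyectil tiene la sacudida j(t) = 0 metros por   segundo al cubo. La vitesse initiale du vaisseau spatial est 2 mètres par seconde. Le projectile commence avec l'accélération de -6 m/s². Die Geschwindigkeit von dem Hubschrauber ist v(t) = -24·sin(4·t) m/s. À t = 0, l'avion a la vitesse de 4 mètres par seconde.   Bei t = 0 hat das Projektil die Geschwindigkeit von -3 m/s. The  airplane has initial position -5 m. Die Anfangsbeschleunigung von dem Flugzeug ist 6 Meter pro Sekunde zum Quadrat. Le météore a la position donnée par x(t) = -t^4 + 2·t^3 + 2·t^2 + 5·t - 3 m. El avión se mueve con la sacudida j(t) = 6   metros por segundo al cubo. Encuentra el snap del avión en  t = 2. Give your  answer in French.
Pour résoudre ceci, nous devons prendre 1 dérivée de notre équation du jerk j(t) = 6. En dérivant le jerk, nous obtenons le snap: s(t) = 0. De l'équation du snap s(t) = 0, nous substituons t = 2 pour obtenir s = 0.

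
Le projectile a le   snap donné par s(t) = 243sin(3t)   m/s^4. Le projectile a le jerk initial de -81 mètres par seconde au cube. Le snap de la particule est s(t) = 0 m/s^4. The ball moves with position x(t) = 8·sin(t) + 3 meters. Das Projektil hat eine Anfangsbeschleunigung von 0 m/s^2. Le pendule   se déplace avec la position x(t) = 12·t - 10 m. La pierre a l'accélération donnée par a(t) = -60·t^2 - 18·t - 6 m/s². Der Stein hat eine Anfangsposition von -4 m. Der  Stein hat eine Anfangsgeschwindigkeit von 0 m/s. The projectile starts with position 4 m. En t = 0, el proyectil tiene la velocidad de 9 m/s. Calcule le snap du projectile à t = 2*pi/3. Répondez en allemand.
Mit s(t) = 243·sin(3·t) und Einsetzen von t = 2*pi/3, finden wir s = 0.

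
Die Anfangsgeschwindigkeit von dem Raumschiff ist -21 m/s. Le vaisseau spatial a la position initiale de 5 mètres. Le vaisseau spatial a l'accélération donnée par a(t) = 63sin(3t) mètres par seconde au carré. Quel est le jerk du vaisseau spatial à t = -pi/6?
Pour résoudre ceci, nous devons prendre 1 dérivée de notre équation de l'accélération a(t) = 63·sin(3·t). En prenant d/dt de a(t), nous trouvons j(t) = 189·cos(3·t). Nous avons le jerk j(t) = 189·cos(3·t). En substituant t = -pi/6: j(-pi/6) = 0.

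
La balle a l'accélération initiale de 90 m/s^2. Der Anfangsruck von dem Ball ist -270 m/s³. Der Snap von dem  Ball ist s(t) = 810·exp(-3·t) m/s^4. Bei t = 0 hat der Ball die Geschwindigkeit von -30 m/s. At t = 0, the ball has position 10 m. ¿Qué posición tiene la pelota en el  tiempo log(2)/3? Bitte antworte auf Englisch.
We must find the antiderivative of our snap equation s(t) = 810·exp(-3·t) 4 times. The antiderivative of snap, with j(0) = -270, gives jerk: j(t) = -270·exp(-3·t). The integral of jerk, with a(0) = 90, gives acceleration: a(t) = 90·exp(-3·t). Taking ∫a(t)dt and applying v(0) = -30, we find v(t) = -30·exp(-3·t). Finding the integral of v(t) and using x(0) = 10: x(t) = 10·exp(-3·t). Using x(t) = 10·exp(-3·t) and substituting t = log(2)/3, we find x = 5.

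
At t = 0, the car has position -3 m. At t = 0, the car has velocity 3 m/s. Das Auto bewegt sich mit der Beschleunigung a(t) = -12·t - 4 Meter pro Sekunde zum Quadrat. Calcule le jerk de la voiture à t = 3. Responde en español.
Para resolver esto, necesitamos tomar 1 derivada de nuestra ecuación de la aceleración a(t) = -12·t - 4. Derivando la aceleración, obtenemos la sacudida: j(t) = -12. Usando j(t) = -12 y sustituyendo t = 3, encontramos j = -12.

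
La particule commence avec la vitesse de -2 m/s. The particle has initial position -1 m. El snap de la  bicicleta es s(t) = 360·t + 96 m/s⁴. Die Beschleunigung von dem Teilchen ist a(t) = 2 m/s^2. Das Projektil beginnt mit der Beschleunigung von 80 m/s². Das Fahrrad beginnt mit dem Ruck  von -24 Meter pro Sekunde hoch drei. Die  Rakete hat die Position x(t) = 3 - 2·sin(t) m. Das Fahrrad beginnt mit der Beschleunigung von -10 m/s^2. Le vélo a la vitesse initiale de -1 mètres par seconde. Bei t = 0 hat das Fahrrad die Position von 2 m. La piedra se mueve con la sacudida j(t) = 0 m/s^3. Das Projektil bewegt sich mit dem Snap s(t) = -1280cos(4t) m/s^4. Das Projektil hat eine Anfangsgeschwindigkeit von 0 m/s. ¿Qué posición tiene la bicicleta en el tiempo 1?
Para resolver esto, necesitamos tomar 4 integrales de nuestra ecuación del snap s(t) = 360·t + 96. Tomando ∫s(t)dt y aplicando j(0) = -24, encontramos j(t) = 180·t^2 + 96·t - 24. Integrando la sacudida y usando la condición inicial a(0) = -10, obtenemos a(t) = 60·t^3 + 48·t^2 - 24·t - 10. La integral de la aceleración es la velocidad. Usando v(0) = -1, obtenemos v(t) = 15·t^4 + 16·t^3 - 12·t^2 - 10·t - 1. Tomando ∫v(t)dt y aplicando x(0) = 2, encontramos x(t) = 3·t^5 + 4·t^4 - 4·t^3 - 5·t^2 - t + 2. Usando x(t) = 3·t^5 + 4·t^4 - 4·t^3 - 5·t^2 - t + 2 y sustituyendo t = 1, encontramos x = -1.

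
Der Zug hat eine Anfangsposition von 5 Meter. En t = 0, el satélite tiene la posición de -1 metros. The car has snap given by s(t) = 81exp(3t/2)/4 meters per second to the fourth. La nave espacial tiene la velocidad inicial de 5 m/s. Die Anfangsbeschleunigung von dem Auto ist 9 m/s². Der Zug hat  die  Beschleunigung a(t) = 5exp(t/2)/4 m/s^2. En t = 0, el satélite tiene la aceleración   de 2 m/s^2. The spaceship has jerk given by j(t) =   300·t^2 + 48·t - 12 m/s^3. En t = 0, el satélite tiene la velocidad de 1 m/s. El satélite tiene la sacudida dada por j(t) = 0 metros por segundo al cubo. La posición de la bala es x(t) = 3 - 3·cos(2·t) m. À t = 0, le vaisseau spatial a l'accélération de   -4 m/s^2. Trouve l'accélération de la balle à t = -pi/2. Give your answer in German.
Ausgehend von der Position x(t) = 3 - 3·cos(2·t), nehmen wir 2 Ableitungen. Durch Ableiten von der Position erhalten wir die Geschwindigkeit: v(t) = 6·sin(2·t). Durch Ableiten von der Geschwindigkeit erhalten wir die Beschleunigung: a(t) = 12·cos(2·t). Mit a(t) = 12·cos(2·t) und Einsetzen von t = -pi/2, finden wir a = -12.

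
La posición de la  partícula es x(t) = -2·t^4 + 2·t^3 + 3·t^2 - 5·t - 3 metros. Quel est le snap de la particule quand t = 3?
Nous devons dériver notre équation de la position x(t) = -2·t^4 + 2·t^3 + 3·t^2 - 5·t - 3 4 fois. En prenant d/dt de x(t), nous trouvons v(t) = -8·t^3 + 6·t^2 + 6·t - 5. En prenant d/dt de v(t), nous trouvons a(t) = -24·t^2 + 12·t + 6. La dérivée de l'accélération donne le jerk: j(t) = 12 - 48·t. La dérivée du jerk donne le snap: s(t) = -48. En utilisant s(t) = -48 et en substituant t = 3, nous trouvons s = -48.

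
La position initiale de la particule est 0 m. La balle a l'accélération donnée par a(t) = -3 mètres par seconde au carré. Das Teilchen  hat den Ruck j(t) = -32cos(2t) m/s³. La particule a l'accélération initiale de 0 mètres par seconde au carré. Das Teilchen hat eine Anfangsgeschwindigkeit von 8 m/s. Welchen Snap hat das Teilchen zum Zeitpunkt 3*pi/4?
Wir müssen unsere Gleichung für den Ruck j(t) = -32·cos(2·t) 1-mal ableiten. Mit d/dt von j(t) finden wir s(t) = 64·sin(2·t). Aus der Gleichung für den Snap s(t) = 64·sin(2·t), setzen wir t = 3*pi/4 ein und erhalten s = -64.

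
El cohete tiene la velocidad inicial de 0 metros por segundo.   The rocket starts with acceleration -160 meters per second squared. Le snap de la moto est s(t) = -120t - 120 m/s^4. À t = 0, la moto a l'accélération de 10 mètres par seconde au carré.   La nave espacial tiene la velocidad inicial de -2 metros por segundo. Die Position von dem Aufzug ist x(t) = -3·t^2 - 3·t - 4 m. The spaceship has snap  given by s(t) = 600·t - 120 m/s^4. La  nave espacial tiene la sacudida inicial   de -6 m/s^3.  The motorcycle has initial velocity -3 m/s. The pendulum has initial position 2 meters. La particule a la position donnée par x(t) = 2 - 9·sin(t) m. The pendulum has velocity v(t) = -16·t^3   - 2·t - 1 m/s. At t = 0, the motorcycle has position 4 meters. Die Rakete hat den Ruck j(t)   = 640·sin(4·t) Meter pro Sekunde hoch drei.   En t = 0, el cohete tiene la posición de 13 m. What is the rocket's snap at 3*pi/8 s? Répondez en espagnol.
Debemos derivar nuestra ecuación de la sacudida j(t) = 640·sin(4·t) 1 vez. Tomando d/dt de j(t), encontramos s(t) = 2560·cos(4·t). De la ecuación del snap s(t) = 2560·cos(4·t), sustituimos t = 3*pi/8 para obtener s = 0.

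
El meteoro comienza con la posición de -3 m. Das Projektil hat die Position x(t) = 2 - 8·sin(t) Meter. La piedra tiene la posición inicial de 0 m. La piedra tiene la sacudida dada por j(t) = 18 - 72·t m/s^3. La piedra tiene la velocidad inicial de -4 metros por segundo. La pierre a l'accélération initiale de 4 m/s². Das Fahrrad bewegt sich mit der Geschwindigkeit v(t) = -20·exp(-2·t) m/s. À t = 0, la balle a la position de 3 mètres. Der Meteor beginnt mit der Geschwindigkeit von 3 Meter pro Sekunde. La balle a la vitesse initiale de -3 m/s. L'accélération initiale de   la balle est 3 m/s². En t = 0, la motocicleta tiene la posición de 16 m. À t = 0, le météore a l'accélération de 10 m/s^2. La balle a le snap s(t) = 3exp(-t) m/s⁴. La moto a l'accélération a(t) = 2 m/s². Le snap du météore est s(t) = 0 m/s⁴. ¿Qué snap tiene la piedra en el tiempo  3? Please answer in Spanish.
Para resolver esto, necesitamos tomar 1 derivada de nuestra ecuación de la sacudida j(t) = 18 - 72·t. Derivando la sacudida, obtenemos el snap: s(t) = -72. Tenemos el snap s(t) = -72. Sustituyendo t = 3: s(3) = -72.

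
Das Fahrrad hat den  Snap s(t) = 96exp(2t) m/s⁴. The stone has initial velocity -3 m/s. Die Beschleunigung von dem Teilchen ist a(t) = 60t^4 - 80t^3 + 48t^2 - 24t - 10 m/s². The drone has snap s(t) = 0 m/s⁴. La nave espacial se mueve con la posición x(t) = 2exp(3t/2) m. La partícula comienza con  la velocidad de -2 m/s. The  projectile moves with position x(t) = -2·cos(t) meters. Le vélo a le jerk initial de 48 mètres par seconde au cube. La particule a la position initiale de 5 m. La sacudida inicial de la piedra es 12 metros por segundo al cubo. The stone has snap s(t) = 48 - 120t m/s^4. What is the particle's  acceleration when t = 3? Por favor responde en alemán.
Aus der Gleichung für die Beschleunigung a(t) = 60·t^4 - 80·t^3 + 48·t^2 - 24·t - 10, setzen wir t = 3 ein und erhalten a = 3050.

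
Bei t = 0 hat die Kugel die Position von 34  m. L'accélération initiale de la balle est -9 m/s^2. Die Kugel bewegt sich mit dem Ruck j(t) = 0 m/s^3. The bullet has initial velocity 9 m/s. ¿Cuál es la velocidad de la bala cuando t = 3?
Necesitamos integrar nuestra ecuación de la sacudida j(t) = 0 2 veces. Tomando ∫j(t)dt y aplicando a(0) = -9, encontramos a(t) = -9. Integrando la aceleración y usando la condición inicial v(0) = 9, obtenemos v(t) = 9 - 9·t. De la ecuación de la velocidad v(t) = 9 - 9·t, sustituimos t = 3 para obtener v = -18.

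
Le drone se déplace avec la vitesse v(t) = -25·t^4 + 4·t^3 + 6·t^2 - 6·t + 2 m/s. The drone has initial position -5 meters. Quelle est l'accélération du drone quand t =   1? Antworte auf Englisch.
To solve this, we need to take 1 derivative of our velocity equation v(t) = -25·t^4 + 4·t^3 + 6·t^2 - 6·t + 2. The derivative of velocity gives acceleration: a(t) = -100·t^3 + 12·t^2 + 12·t - 6. From the given acceleration equation a(t) = -100·t^3 + 12·t^2 + 12·t - 6, we substitute t = 1 to get a = -82.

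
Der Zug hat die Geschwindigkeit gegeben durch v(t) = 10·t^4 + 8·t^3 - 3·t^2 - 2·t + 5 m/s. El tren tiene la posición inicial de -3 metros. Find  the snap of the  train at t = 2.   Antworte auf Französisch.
En partant de la vitesse v(t) = 10·t^4 + 8·t^3 - 3·t^2 - 2·t + 5, nous prenons 3 dérivées. En prenant d/dt de v(t), nous trouvons a(t) = 40·t^3 + 24·t^2 - 6·t - 2. La dérivée de l'accélération donne le jerk: j(t) = 120·t^2 + 48·t - 6. En prenant d/dt de j(t), nous trouvons s(t) = 240·t + 48. De l'équation du snap s(t) = 240·t + 48, nous substituons t = 2 pour obtenir s = 528.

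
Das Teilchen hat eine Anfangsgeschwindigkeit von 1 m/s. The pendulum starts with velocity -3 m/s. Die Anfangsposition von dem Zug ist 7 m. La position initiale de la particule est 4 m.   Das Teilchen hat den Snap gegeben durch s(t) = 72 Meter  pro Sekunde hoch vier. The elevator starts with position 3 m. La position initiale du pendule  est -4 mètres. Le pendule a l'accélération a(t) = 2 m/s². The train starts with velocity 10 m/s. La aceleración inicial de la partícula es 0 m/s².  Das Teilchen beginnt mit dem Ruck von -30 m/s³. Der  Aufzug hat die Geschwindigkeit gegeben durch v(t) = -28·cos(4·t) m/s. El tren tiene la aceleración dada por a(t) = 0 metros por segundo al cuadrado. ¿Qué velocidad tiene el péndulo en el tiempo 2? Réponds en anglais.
We need to integrate our acceleration equation a(t) = 2 1 time. Finding the antiderivative of a(t) and using v(0) = -3: v(t) = 2·t - 3. Using v(t) = 2·t - 3 and substituting t = 2, we find v = 1.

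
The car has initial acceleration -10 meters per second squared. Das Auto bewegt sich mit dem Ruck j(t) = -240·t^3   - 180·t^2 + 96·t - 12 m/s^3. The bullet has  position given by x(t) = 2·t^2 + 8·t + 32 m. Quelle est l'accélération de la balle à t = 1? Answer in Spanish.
Para resolver esto, necesitamos tomar 2 derivadas de nuestra ecuación de la posición x(t) = 2·t^2 + 8·t + 32. La derivada de la posición da la velocidad: v(t) = 4·t + 8. La derivada de la velocidad da la aceleración: a(t) = 4. Usando a(t) = 4 y sustituyendo t = 1, encontramos a = 4.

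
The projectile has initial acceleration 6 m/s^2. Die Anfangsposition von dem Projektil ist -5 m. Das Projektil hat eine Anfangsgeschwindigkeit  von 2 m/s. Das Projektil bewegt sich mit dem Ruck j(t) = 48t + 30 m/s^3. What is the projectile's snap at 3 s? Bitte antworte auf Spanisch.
Debemos derivar nuestra ecuación de la sacudida j(t) = 48·t + 30 1 vez. Derivando la sacudida, obtenemos el snap: s(t) = 48. Usando s(t) = 48 y sustituyendo t = 3, encontramos s = 48.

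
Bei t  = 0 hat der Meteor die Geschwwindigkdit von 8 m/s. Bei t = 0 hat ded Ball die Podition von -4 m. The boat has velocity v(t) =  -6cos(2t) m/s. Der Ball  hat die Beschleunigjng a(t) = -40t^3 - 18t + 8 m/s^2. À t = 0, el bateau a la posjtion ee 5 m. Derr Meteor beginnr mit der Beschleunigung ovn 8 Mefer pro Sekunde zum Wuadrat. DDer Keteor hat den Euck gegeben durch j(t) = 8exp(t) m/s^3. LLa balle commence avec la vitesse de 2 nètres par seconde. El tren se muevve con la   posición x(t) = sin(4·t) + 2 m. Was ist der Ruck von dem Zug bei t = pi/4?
Um dies zu lösen, müssen wir 3 Ableitungen unserer Gleichung für die Position x(t) = sin(4·t) + 2 nehmen. Mit d/dt von x(t) finden wir v(t) = 4·cos(4·t). Die Ableitung von der Geschwindigkeit ergibt die Beschleunigung: a(t) = -16·sin(4·t). Die Ableitung von der Beschleunigung ergibt den Ruck: j(t) = -64·cos(4·t). Wir haben den Ruck j(t) = -64·cos(4·t). Durch Einsetzen von t = pi/4: j(pi/4) = 64.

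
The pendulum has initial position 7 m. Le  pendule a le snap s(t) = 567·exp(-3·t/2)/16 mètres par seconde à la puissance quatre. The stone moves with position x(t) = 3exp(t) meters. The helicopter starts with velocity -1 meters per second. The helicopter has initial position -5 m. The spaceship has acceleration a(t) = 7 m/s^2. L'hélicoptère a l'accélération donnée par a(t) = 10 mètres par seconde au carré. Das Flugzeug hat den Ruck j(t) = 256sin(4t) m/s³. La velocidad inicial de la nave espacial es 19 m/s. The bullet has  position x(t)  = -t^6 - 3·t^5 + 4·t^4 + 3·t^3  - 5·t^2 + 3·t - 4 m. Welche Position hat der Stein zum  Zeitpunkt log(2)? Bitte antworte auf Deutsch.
Mit x(t) = 3·exp(t) und Einsetzen von t = log(2), finden wir x = 6.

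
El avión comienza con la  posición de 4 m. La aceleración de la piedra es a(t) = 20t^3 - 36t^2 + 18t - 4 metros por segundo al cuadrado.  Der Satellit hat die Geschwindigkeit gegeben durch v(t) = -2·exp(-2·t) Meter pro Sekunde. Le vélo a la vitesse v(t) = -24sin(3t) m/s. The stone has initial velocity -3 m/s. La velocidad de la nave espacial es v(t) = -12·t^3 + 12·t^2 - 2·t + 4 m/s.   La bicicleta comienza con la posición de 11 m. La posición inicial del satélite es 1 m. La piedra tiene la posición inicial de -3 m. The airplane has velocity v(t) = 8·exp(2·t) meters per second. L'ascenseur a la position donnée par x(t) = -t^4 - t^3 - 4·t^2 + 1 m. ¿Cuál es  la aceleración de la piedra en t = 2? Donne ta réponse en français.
En utilisant a(t) = 20·t^3 - 36·t^2 + 18·t - 4 et en substituant t = 2, nous trouvons a = 48.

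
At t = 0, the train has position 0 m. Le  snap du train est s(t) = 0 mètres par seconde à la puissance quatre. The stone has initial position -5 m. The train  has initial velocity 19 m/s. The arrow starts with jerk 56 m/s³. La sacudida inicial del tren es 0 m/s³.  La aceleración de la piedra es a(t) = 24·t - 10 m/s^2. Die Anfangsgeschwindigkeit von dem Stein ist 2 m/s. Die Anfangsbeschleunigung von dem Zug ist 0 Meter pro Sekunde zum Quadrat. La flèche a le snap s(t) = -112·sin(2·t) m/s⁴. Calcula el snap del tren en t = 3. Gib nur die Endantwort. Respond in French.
La réponse est 0.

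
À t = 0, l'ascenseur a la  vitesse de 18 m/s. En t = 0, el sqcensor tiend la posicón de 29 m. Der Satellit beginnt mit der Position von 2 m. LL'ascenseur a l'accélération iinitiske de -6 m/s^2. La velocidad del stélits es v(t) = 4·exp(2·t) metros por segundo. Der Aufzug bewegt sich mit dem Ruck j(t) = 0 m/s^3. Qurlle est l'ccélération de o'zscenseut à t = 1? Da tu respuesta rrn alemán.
Wir müssen unsere Gleichung für den Ruck j(t) = 0 1-mal integrieren. Die Stammfunktion von dem Ruck ist die Beschleunigung. Mit a(0) = -6 erhalten wir a(t) = -6. Aus der Gleichung für die Beschleunigung a(t) = -6, setzen wir t = 1 ein und erhalten a = -6.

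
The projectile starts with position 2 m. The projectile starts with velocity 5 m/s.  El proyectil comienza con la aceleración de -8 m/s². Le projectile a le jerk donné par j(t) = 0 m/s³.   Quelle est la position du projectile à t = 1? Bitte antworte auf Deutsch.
Wir müssen das Integral unserer Gleichung für den Ruck j(t) = 0 3-mal finden. Das Integral von dem Ruck, mit a(0) = -8, ergibt die Beschleunigung: a(t) = -8. Durch Integration von der Beschleunigung und Verwendung der Anfangsbedingung v(0) = 5, erhalten wir v(t) = 5 - 8·t. Die Stammfunktion von der Geschwindigkeit ist die Position. Mit x(0) = 2 erhalten wir x(t) = -4·t^2 + 5·t + 2. Mit x(t) = -4·t^2 + 5·t + 2 und Einsetzen von t = 1, finden wir x = 3.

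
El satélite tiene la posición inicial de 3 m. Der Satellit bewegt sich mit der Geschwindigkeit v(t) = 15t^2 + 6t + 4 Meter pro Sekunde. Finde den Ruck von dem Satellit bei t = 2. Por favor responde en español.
Para resolver esto, necesitamos tomar 2 derivadas de nuestra ecuación de la velocidad v(t) = 15·t^2 + 6·t + 4. Derivando la velocidad, obtenemos la aceleración: a(t) = 30·t + 6. La derivada de la aceleración da la sacudida: j(t) = 30. De la ecuación de la sacudida j(t) = 30, sustituimos t = 2 para obtener j = 30.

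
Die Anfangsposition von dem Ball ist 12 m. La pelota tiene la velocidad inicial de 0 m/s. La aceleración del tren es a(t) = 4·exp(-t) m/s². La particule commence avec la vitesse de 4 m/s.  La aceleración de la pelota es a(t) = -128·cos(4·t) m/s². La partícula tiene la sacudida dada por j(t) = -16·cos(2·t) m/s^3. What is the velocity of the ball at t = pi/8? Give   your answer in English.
To solve this, we need to take 1 integral of our acceleration equation a(t) = -128·cos(4·t). The integral of acceleration is velocity. Using v(0) = 0, we get v(t) = -32·sin(4·t). Using v(t) = -32·sin(4·t) and substituting t = pi/8, we find v = -32.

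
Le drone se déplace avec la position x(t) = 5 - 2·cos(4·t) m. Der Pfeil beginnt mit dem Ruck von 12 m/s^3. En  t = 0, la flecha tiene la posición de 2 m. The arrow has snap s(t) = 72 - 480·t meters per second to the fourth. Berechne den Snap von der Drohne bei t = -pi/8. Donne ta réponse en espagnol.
Para resolver esto, necesitamos tomar 4 derivadas de nuestra ecuación de la posición x(t) = 5 - 2·cos(4·t). La derivada de la posición da la velocidad: v(t) = 8·sin(4·t). Derivando la velocidad, obtenemos la aceleración: a(t) = 32·cos(4·t). Derivando la aceleración, obtenemos la sacudida: j(t) = -128·sin(4·t). Tomando d/dt de j(t), encontramos s(t) = -512·cos(4·t). Usando s(t) = -512·cos(4·t) y sustituyendo t = -pi/8, encontramos s = 0.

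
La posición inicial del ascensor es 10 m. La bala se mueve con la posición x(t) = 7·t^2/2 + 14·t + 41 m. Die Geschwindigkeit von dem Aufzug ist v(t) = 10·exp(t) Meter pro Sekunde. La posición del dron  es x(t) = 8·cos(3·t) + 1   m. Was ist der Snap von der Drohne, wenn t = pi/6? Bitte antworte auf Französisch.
En partant de la position x(t) = 8·cos(3·t) + 1, nous prenons 4 dérivées. La dérivée de la position donne la vitesse: v(t) = -24·sin(3·t). En prenant d/dt de v(t), nous trouvons a(t) = -72·cos(3·t). La dérivée de l'accélération donne le jerk: j(t) = 216·sin(3·t). En dérivant le jerk, nous obtenons le snap: s(t) = 648·cos(3·t). De l'équation du snap s(t) = 648·cos(3·t), nous substituons t = pi/6 pour obtenir s = 0.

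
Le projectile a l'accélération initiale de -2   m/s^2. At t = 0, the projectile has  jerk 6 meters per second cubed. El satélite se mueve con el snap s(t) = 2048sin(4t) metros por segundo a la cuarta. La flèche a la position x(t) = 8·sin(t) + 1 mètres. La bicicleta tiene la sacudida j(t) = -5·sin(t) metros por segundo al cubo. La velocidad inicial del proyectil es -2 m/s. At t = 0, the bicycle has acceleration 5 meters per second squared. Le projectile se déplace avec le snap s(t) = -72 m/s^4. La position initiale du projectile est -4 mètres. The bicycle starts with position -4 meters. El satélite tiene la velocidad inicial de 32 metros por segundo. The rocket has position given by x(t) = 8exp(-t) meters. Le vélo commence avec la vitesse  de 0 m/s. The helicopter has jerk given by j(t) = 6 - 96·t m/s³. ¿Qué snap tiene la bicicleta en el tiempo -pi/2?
Partiendo de la sacudida j(t) = -5·sin(t), tomamos 1 derivada. Derivando la sacudida, obtenemos el snap: s(t) = -5·cos(t). De la ecuación del snap s(t) = -5·cos(t), sustituimos t = -pi/2 para obtener s = 0.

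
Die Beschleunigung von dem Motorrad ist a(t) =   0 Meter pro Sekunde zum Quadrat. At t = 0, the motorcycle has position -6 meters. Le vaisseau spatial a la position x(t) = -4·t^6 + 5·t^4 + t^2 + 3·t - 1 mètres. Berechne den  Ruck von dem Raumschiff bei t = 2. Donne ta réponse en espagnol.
Debemos derivar nuestra ecuación de la posición x(t) = -4·t^6 + 5·t^4 + t^2 + 3·t - 1 3 veces. La derivada de la posición da la velocidad: v(t) = -24·t^5 + 20·t^3 + 2·t + 3. Derivando la velocidad, obtenemos la aceleración: a(t) = -120·t^4 + 60·t^2 + 2. Derivando la aceleración, obtenemos la sacudida: j(t) = -480·t^3 + 120·t. Usando j(t) = -480·t^3 + 120·t y sustituyendo t = 2, encontramos j = -3600.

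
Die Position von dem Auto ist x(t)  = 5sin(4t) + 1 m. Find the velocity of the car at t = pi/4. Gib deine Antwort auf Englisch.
We must differentiate our position equation x(t) = 5·sin(4·t) + 1 1 time. Differentiating position, we get velocity: v(t) = 20·cos(4·t). Using v(t) = 20·cos(4·t) and substituting t = pi/4, we find v = -20.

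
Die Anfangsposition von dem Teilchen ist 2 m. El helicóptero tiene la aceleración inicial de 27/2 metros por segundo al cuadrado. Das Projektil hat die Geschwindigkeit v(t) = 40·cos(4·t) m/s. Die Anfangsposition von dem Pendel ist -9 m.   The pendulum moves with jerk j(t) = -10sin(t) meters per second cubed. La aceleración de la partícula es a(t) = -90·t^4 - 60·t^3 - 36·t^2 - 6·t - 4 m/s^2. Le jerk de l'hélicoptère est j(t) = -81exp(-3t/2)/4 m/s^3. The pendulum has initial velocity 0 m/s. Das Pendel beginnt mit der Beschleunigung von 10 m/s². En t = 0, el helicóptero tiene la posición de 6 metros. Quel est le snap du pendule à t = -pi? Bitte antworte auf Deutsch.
Wir müssen unsere Gleichung für den Ruck j(t) = -10·sin(t) 1-mal ableiten. Die Ableitung von dem Ruck ergibt den Snap: s(t) = -10·cos(t). Aus der Gleichung für den Snap s(t) = -10·cos(t), setzen wir t = -pi ein und erhalten s = 10.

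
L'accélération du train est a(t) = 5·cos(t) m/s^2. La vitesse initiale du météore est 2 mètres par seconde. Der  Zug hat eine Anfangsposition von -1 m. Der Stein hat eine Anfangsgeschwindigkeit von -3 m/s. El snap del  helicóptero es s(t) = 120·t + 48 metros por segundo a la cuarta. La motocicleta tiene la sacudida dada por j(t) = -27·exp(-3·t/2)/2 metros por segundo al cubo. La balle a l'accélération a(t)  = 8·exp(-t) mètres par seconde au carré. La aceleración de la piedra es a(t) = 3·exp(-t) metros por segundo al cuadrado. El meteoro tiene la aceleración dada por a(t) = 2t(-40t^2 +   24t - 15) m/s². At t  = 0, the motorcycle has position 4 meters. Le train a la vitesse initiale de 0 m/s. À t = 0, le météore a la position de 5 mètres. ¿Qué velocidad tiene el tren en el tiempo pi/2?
Necesitamos integrar nuestra ecuación de la aceleración a(t) = 5·cos(t) 1 vez. La antiderivada de la aceleración es la velocidad. Usando v(0) = 0, obtenemos v(t) = 5·sin(t). De la ecuación de la velocidad v(t) = 5·sin(t), sustituimos t = pi/2 para obtener v = 5.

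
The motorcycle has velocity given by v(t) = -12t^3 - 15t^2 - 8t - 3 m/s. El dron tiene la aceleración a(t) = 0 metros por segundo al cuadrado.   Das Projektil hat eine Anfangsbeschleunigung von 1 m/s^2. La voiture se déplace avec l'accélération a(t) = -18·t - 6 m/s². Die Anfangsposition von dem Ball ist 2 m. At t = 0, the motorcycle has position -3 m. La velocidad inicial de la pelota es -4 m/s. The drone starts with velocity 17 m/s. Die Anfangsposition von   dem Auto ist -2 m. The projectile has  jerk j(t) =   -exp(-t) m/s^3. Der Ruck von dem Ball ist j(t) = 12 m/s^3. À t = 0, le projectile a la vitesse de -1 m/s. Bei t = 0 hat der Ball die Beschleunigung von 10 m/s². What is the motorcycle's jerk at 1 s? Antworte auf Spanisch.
Debemos derivar nuestra ecuación de la velocidad v(t) = -12·t^3 - 15·t^2 - 8·t - 3 2 veces. Derivando la velocidad, obtenemos la aceleración: a(t) = -36·t^2 - 30·t - 8. La derivada de la aceleración da la sacudida: j(t) = -72·t - 30. Usando j(t) = -72·t - 30 y sustituyendo t = 1, encontramos j = -102.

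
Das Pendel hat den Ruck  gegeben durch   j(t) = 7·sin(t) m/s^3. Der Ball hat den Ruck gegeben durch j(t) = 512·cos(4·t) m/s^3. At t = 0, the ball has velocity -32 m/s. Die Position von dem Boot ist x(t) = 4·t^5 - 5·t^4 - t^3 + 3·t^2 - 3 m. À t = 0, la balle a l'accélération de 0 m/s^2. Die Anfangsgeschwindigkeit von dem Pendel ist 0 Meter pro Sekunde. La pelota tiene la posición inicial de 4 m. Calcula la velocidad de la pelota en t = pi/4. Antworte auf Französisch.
En partant du jerk j(t) = 512·cos(4·t), nous prenons 2 primitives. En prenant ∫j(t)dt et en appliquant a(0) = 0, nous trouvons a(t) = 128·sin(4·t). L'intégrale de l'accélération, avec v(0) = -32, donne la vitesse: v(t) = -32·cos(4·t). De l'équation de la vitesse v(t) = -32·cos(4·t), nous substituons t = pi/4 pour obtenir v = 32.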